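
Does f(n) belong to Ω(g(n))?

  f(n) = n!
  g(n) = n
True

f(n) = n! is O(n!), and g(n) = n is O(n).
Since O(n!) grows at least as fast as O(n), f(n) = Ω(g(n)) is true.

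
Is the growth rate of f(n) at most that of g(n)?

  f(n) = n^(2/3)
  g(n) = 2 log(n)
False

f(n) = n^(2/3) is O(n^(2/3)), and g(n) = 2 log(n) is O(log n).
Since O(n^(2/3)) grows faster than O(log n), f(n) = O(g(n)) is false.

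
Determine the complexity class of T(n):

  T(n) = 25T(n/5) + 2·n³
Θ(n³)

Master Theorem: a = 25, b = 5, f(n) = 2·n³.
Compute the critical exponent d = log₅(25) = 2.
Compare f(n) = Θ(n³) against n^d:
  k = 3 > d = 2, so f(n) = Ω(n^(d+ε)) — Case 3.
  Regularity: a·(n/b)^3/n^3 = a/b^3 = 25/125 < 1 ✓.
  The top-level work dominates: T(n) = Θ(f(n)) = Θ(n³).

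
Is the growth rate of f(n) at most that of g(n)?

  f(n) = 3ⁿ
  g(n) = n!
True

f(n) = 3ⁿ is O(3ⁿ), and g(n) = n! is O(n!).
Since O(3ⁿ) ⊆ O(n!) (f grows no faster than g), f(n) = O(g(n)) is true.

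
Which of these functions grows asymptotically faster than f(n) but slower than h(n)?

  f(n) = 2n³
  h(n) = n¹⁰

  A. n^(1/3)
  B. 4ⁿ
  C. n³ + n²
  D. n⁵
D

We need g(n) with 2n³ = o(g(n)) and g(n) = o(n¹⁰), i.e. O(n³) ≺ g ≺ O(n¹⁰).
Check each option:
  A. n^(1/3) — O(n^(1/3)) does not grow strictly faster than f(n)
  B. 4ⁿ — O(4ⁿ) does not grow strictly slower than h(n)
  C. n³ + n² — O(n³) does not grow strictly faster than f(n)
  D. n⁵ — O(n⁵) is strictly between O(n³) and O(n¹⁰) ✓

Only option D (n⁵) lies strictly between.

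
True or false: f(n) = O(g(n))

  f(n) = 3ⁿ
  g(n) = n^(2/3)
False

f(n) = 3ⁿ is O(3ⁿ), and g(n) = n^(2/3) is O(n^(2/3)).
Since O(3ⁿ) grows faster than O(n^(2/3)), f(n) = O(g(n)) is false.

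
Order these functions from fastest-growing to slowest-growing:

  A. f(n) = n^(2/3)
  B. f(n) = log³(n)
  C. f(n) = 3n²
C > A > B

Comparing growth rates:
C = 3n² is O(n²)
A = n^(2/3) is O(n^(2/3))
B = log³(n) is O(log³ n)

Therefore, the order from fastest to slowest is: C > A > B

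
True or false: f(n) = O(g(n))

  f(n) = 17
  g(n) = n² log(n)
True

f(n) = 17 is O(1), and g(n) = n² log(n) is O(n² log n).
Since O(1) ⊆ O(n² log n) (f grows no faster than g), f(n) = O(g(n)) is true.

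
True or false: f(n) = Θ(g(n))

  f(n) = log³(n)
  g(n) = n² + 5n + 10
False

f(n) = log³(n) is O(log³ n), and g(n) = n² + 5n + 10 is O(n²).
Since they have different growth rates, f(n) = Θ(g(n)) is false.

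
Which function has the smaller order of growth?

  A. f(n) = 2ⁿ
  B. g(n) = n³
B

f(n) = 2ⁿ is O(2ⁿ), while g(n) = n³ is O(n³).
Since O(n³) grows slower than O(2ⁿ), g(n) is dominated.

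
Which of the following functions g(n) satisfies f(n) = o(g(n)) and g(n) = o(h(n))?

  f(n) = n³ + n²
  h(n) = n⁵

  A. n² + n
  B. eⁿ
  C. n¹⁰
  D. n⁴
D

We need g(n) with n³ + n² = o(g(n)) and g(n) = o(n⁵), i.e. O(n³) ≺ g ≺ O(n⁵).
Check each option:
  A. n² + n — O(n²) does not grow strictly faster than f(n)
  B. eⁿ — O(eⁿ) does not grow strictly slower than h(n)
  C. n¹⁰ — O(n¹⁰) does not grow strictly slower than h(n)
  D. n⁴ — O(n⁴) is strictly between O(n³) and O(n⁵) ✓

Only option D (n⁴) lies strictly between.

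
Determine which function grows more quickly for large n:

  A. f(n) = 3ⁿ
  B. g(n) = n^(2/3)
A

f(n) = 3ⁿ is O(3ⁿ), while g(n) = n^(2/3) is O(n^(2/3)).
Since O(3ⁿ) grows faster than O(n^(2/3)), f(n) dominates.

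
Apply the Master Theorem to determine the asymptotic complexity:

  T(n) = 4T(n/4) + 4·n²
Θ(n²)

Master Theorem: a = 4, b = 4, f(n) = 4·n².
Compute the critical exponent d = log₄(4) = 1.
Compare f(n) = Θ(n²) against n^d:
  k = 2 > d = 1, so f(n) = Ω(n^(d+ε)) — Case 3.
  Regularity: a·(n/b)^2/n^2 = a/b^2 = 4/16 < 1 ✓.
  The top-level work dominates: T(n) = Θ(f(n)) = Θ(n²).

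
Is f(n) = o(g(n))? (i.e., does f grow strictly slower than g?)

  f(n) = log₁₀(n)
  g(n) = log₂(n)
False

f(n) = log₁₀(n) is O(log n), and g(n) = log₂(n) is O(log n).
Since they have the same growth rate, f(n) = o(g(n)) is false.
(f = o(g) requires f to grow strictly slower, not equal.)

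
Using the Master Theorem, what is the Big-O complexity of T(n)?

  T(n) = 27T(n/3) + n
Θ(n³)

Master Theorem: a = 27, b = 3, f(n) = n.
Compute the critical exponent d = log₃(27) = 3.
Compare f(n) = Θ(n) against n^d:
  k = 1 < d = 3, so f(n) = O(n^(d-ε)) — Case 1.
  The recursion cost dominates: T(n) = Θ(n^d) = Θ(n³).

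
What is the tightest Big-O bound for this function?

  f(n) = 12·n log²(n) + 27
O(n log² n)

The dominant term in 12·n log²(n) + 27 is 12·n log²(n), which is Θ(n log² n).
Lower-order terms (27) are asymptotically negligible.
Constants are absorbed, so the tightest bound is O(n log² n).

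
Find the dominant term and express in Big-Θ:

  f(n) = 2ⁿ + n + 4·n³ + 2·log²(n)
Θ(2ⁿ)

Order the terms by growth rate: 2·log²(n) ≺ n ≺ 4·n³ ≺ 2ⁿ.
The fastest-growing term 2ⁿ dominates as n → ∞; dropping its constant factor gives Θ(2ⁿ).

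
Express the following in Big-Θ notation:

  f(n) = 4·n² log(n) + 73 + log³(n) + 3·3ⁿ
Θ(3ⁿ)

Order the terms by growth rate: 73 ≺ log³(n) ≺ 4·n² log(n) ≺ 3·3ⁿ.
The fastest-growing term 3·3ⁿ dominates as n → ∞; dropping its constant factor gives Θ(3ⁿ).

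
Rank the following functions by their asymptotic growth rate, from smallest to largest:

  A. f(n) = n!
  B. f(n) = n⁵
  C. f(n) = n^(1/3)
C < B < A

Comparing growth rates:
C = n^(1/3) is O(n^(1/3))
B = n⁵ is O(n⁵)
A = n! is O(n!)

Therefore, the order from slowest to fastest is: C < B < A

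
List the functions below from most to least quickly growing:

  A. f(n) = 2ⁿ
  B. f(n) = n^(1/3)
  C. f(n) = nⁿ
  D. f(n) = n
C > A > D > B

Comparing growth rates:
C = nⁿ is O(nⁿ)
A = 2ⁿ is O(2ⁿ)
D = n is O(n)
B = n^(1/3) is O(n^(1/3))

Therefore, the order from fastest to slowest is: C > A > D > B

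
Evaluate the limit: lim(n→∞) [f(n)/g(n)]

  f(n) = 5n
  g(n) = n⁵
0

Since 5n (O(n)) grows slower than n⁵ (O(n⁵)),
the ratio f(n)/g(n) → 0 as n → ∞.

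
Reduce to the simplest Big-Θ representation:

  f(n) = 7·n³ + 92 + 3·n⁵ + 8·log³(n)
Θ(n⁵)

Order the terms by growth rate: 92 ≺ 8·log³(n) ≺ 7·n³ ≺ 3·n⁵.
The fastest-growing term 3·n⁵ dominates as n → ∞; dropping its constant factor gives Θ(n⁵).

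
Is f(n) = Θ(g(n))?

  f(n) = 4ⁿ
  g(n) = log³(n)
False

f(n) = 4ⁿ is O(4ⁿ), and g(n) = log³(n) is O(log³ n).
Since they have different growth rates, f(n) = Θ(g(n)) is false.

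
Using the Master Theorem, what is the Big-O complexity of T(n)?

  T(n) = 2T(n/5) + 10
Θ(n^log₅(2))

Master Theorem: a = 2, b = 5, f(n) = 10.
Compute the critical exponent d = log₅(2) = 0.431.
Compare f(n) = Θ(1) against n^d:
  k = 0 < d = 0.431, so f(n) = O(n^(d-ε)) — Case 1.
  The recursion cost dominates: T(n) = Θ(n^d) = Θ(n^log₅(2)).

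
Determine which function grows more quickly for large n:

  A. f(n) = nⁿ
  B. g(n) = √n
A

f(n) = nⁿ is O(nⁿ), while g(n) = √n is O(√n).
Since O(nⁿ) grows faster than O(√n), f(n) dominates.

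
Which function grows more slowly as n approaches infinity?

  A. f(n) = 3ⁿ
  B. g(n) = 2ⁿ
B

f(n) = 3ⁿ is O(3ⁿ), while g(n) = 2ⁿ is O(2ⁿ).
Since O(2ⁿ) grows slower than O(3ⁿ), g(n) is dominated.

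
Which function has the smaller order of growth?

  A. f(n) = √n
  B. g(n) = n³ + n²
A

f(n) = √n is O(√n), while g(n) = n³ + n² is O(n³).
Since O(√n) grows slower than O(n³), f(n) is dominated.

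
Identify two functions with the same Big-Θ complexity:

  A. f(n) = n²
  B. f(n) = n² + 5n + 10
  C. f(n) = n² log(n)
A and B

Examining each function:
  A. n² is O(n²)
  B. n² + 5n + 10 is O(n²)
  C. n² log(n) is O(n² log n)

Functions A and B both have the same complexity class.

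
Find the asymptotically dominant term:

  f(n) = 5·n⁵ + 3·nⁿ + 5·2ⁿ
3·nⁿ

Looking at each term:
  - 5·n⁵ is O(n⁵)
  - 3·nⁿ is O(nⁿ)
  - 5·2ⁿ is O(2ⁿ)

The term 3·nⁿ (O(nⁿ)) grows fastest and dominates all others.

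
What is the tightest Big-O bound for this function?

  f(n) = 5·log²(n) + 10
O(log² n)

The dominant term in 5·log²(n) + 10 is 5·log²(n), which is Θ(log² n).
Lower-order terms (10) are asymptotically negligible.
Constants are absorbed, so the tightest bound is O(log² n).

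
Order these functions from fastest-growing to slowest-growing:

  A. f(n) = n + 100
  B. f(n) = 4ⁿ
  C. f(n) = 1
B > A > C

Comparing growth rates:
B = 4ⁿ is O(4ⁿ)
A = n + 100 is O(n)
C = 1 is O(1)

Therefore, the order from fastest to slowest is: B > A > C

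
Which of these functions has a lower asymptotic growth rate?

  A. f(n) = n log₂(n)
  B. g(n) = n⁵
A

f(n) = n log₂(n) is O(n log n), while g(n) = n⁵ is O(n⁵).
Since O(n log n) grows slower than O(n⁵), f(n) is dominated.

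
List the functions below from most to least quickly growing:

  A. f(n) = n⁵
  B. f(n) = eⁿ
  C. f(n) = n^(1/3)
B > A > C

Comparing growth rates:
B = eⁿ is O(eⁿ)
A = n⁵ is O(n⁵)
C = n^(1/3) is O(n^(1/3))

Therefore, the order from fastest to slowest is: B > A > C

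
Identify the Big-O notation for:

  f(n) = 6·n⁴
O(n⁴)

The dominant term in 6·n⁴ is 6·n⁴, which is Θ(n⁴).
Constants are absorbed, so the tightest bound is O(n⁴).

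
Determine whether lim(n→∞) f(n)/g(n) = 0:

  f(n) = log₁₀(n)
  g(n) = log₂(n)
False

f(n) = log₁₀(n) is O(log n), and g(n) = log₂(n) is O(log n).
Since they have the same growth rate, f(n) = o(g(n)) is false.
(f = o(g) requires f to grow strictly slower, not equal.)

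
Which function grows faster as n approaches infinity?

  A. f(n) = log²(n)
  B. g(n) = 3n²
B

f(n) = log²(n) is O(log² n), while g(n) = 3n² is O(n²).
Since O(n²) grows faster than O(log² n), g(n) dominates.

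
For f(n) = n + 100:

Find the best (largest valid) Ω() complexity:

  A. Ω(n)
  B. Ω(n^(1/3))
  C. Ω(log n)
A

f(n) = n + 100 is Ω(n).
All listed options are valid Big-Ω bounds (lower bounds),
but Ω(n) is the tightest (largest valid bound).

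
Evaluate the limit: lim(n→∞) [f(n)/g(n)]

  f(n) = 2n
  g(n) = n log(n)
0

Since 2n (O(n)) grows slower than n log(n) (O(n log n)),
the ratio f(n)/g(n) → 0 as n → ∞.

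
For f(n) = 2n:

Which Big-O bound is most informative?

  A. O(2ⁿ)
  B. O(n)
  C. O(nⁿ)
B

f(n) = 2n is O(n).
All listed options are valid Big-O bounds (upper bounds),
but O(n) is the tightest (smallest valid bound).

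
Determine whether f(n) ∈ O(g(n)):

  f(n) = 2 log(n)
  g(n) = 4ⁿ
True

f(n) = 2 log(n) is O(log n), and g(n) = 4ⁿ is O(4ⁿ).
Since O(log n) ⊆ O(4ⁿ) (f grows no faster than g), f(n) = O(g(n)) is true.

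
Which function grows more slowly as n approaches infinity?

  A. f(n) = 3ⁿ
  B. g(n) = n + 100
B

f(n) = 3ⁿ is O(3ⁿ), while g(n) = n + 100 is O(n).
Since O(n) grows slower than O(3ⁿ), g(n) is dominated.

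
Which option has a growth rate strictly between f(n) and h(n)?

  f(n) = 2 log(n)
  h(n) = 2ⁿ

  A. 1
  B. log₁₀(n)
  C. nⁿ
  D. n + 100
D

We need g(n) with 2 log(n) = o(g(n)) and g(n) = o(2ⁿ), i.e. O(log n) ≺ g ≺ O(2ⁿ).
Check each option:
  A. 1 — O(1) does not grow strictly faster than f(n)
  B. log₁₀(n) — O(log n) does not grow strictly faster than f(n)
  C. nⁿ — O(nⁿ) does not grow strictly slower than h(n)
  D. n + 100 — O(n) is strictly between O(log n) and O(2ⁿ) ✓

Only option D (n + 100) lies strictly between.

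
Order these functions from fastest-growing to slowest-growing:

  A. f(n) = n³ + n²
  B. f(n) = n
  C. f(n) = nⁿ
C > A > B

Comparing growth rates:
C = nⁿ is O(nⁿ)
A = n³ + n² is O(n³)
B = n is O(n)

Therefore, the order from fastest to slowest is: C > A > B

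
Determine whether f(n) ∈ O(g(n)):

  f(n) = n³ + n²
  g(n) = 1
False

f(n) = n³ + n² is O(n³), and g(n) = 1 is O(1).
Since O(n³) grows faster than O(1), f(n) = O(g(n)) is false.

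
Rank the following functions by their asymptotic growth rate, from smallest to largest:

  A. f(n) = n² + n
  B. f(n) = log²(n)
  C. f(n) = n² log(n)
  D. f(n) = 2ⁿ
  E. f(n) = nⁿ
B < A < C < D < E

Comparing growth rates:
B = log²(n) is O(log² n)
A = n² + n is O(n²)
C = n² log(n) is O(n² log n)
D = 2ⁿ is O(2ⁿ)
E = nⁿ is O(nⁿ)

Therefore, the order from slowest to fastest is: B < A < C < D < E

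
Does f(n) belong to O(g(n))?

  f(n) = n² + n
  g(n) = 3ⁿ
True

f(n) = n² + n is O(n²), and g(n) = 3ⁿ is O(3ⁿ).
Since O(n²) ⊆ O(3ⁿ) (f grows no faster than g), f(n) = O(g(n)) is true.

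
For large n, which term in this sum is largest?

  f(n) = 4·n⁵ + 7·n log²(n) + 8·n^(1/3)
4·n⁵

Looking at each term:
  - 4·n⁵ is O(n⁵)
  - 7·n log²(n) is O(n log² n)
  - 8·n^(1/3) is O(n^(1/3))

The term 4·n⁵ (O(n⁵)) grows fastest and dominates all others.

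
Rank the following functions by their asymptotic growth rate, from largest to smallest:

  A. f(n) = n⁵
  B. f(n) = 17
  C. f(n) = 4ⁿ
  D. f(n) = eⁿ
C > D > A > B

Comparing growth rates:
C = 4ⁿ is O(4ⁿ)
D = eⁿ is O(eⁿ)
A = n⁵ is O(n⁵)
B = 17 is O(1)

Therefore, the order from fastest to slowest is: C > D > A > B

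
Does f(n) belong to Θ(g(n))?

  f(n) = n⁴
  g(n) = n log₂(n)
False

f(n) = n⁴ is O(n⁴), and g(n) = n log₂(n) is O(n log n).
Since they have different growth rates, f(n) = Θ(g(n)) is false.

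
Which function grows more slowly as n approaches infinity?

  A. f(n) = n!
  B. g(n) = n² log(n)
B

f(n) = n! is O(n!), while g(n) = n² log(n) is O(n² log n).
Since O(n² log n) grows slower than O(n!), g(n) is dominated.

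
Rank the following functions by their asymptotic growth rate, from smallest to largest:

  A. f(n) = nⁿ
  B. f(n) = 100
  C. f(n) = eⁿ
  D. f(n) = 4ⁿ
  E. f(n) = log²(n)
B < E < C < D < A

Comparing growth rates:
B = 100 is O(1)
E = log²(n) is O(log² n)
C = eⁿ is O(eⁿ)
D = 4ⁿ is O(4ⁿ)
A = nⁿ is O(nⁿ)

Therefore, the order from slowest to fastest is: B < E < C < D < A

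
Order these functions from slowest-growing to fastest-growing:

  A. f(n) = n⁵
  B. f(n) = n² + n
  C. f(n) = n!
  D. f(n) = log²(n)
D < B < A < C

Comparing growth rates:
D = log²(n) is O(log² n)
B = n² + n is O(n²)
A = n⁵ is O(n⁵)
C = n! is O(n!)

Therefore, the order from slowest to fastest is: D < B < A < C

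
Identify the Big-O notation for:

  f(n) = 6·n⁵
O(n⁵)

The dominant term in 6·n⁵ is 6·n⁵, which is Θ(n⁵).
Constants are absorbed, so the tightest bound is O(n⁵).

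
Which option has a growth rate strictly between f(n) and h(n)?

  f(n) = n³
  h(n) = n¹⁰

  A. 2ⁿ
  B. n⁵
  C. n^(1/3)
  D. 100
B

We need g(n) with n³ = o(g(n)) and g(n) = o(n¹⁰), i.e. O(n³) ≺ g ≺ O(n¹⁰).
Check each option:
  A. 2ⁿ — O(2ⁿ) does not grow strictly slower than h(n)
  B. n⁵ — O(n⁵) is strictly between O(n³) and O(n¹⁰) ✓
  C. n^(1/3) — O(n^(1/3)) does not grow strictly faster than f(n)
  D. 100 — O(1) does not grow strictly faster than f(n)

Only option B (n⁵) lies strictly between.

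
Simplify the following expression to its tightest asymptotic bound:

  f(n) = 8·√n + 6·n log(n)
Θ(n log n)

Order the terms by growth rate: 8·√n ≺ 6·n log(n).
The fastest-growing term 6·n log(n) dominates as n → ∞; dropping its constant factor gives Θ(n log n).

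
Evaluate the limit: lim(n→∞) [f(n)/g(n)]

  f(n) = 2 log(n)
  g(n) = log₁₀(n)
log(100)

Since 2 log(n) and log₁₀(n) have the same growth rate (O(log n)),
the ratio converges to a constant: log(100).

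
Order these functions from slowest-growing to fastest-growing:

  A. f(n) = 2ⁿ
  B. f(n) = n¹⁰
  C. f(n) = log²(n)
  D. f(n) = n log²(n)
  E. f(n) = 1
E < C < D < B < A

Comparing growth rates:
E = 1 is O(1)
C = log²(n) is O(log² n)
D = n log²(n) is O(n log² n)
B = n¹⁰ is O(n¹⁰)
A = 2ⁿ is O(2ⁿ)

Therefore, the order from slowest to fastest is: E < C < D < B < A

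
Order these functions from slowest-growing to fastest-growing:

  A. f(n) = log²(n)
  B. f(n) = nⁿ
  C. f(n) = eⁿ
A < C < B

Comparing growth rates:
A = log²(n) is O(log² n)
C = eⁿ is O(eⁿ)
B = nⁿ is O(nⁿ)

Therefore, the order from slowest to fastest is: A < C < B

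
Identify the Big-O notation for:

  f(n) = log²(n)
O(log² n)

The dominant term in log²(n) is log²(n), which is Θ(log² n).
Constants are absorbed, so the tightest bound is O(log² n).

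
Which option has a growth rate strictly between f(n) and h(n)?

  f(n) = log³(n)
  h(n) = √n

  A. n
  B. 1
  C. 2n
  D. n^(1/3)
D

We need g(n) with log³(n) = o(g(n)) and g(n) = o(√n), i.e. O(log³ n) ≺ g ≺ O(√n).
Check each option:
  A. n — O(n) does not grow strictly slower than h(n)
  B. 1 — O(1) does not grow strictly faster than f(n)
  C. 2n — O(n) does not grow strictly slower than h(n)
  D. n^(1/3) — O(n^(1/3)) is strictly between O(log³ n) and O(√n) ✓

Only option D (n^(1/3)) lies strictly between.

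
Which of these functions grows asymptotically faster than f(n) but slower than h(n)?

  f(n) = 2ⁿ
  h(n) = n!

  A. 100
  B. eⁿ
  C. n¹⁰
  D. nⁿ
B

We need g(n) with 2ⁿ = o(g(n)) and g(n) = o(n!), i.e. O(2ⁿ) ≺ g ≺ O(n!).
Check each option:
  A. 100 — O(1) does not grow strictly faster than f(n)
  B. eⁿ — O(eⁿ) is strictly between O(2ⁿ) and O(n!) ✓
  C. n¹⁰ — O(n¹⁰) does not grow strictly faster than f(n)
  D. nⁿ — O(nⁿ) does not grow strictly slower than h(n)

Only option B (eⁿ) lies strictly between.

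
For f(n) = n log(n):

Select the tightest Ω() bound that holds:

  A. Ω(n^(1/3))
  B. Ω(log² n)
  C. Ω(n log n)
C

f(n) = n log(n) is Ω(n log n).
All listed options are valid Big-Ω bounds (lower bounds),
but Ω(n log n) is the tightest (largest valid bound).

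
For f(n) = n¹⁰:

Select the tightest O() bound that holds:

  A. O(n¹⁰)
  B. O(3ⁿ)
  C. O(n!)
A

f(n) = n¹⁰ is O(n¹⁰).
All listed options are valid Big-O bounds (upper bounds),
but O(n¹⁰) is the tightest (smallest valid bound).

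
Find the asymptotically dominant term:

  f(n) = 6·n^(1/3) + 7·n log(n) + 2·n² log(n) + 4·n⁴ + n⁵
n⁵

Looking at each term:
  - 6·n^(1/3) is O(n^(1/3))
  - 7·n log(n) is O(n log n)
  - 2·n² log(n) is O(n² log n)
  - 4·n⁴ is O(n⁴)
  - n⁵ is O(n⁵)

The term n⁵ (O(n⁵)) grows fastest and dominates all others.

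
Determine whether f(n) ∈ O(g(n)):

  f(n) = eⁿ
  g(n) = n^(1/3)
False

f(n) = eⁿ is O(eⁿ), and g(n) = n^(1/3) is O(n^(1/3)).
Since O(eⁿ) grows faster than O(n^(1/3)), f(n) = O(g(n)) is false.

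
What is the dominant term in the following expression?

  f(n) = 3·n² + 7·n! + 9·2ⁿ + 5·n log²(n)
7·n!

Looking at each term:
  - 3·n² is O(n²)
  - 7·n! is O(n!)
  - 9·2ⁿ is O(2ⁿ)
  - 5·n log²(n) is O(n log² n)

The term 7·n! (O(n!)) grows fastest and dominates all others.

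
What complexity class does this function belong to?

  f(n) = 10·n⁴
O(n⁴)

The dominant term in 10·n⁴ is 10·n⁴, which is Θ(n⁴).
Constants are absorbed, so the tightest bound is O(n⁴).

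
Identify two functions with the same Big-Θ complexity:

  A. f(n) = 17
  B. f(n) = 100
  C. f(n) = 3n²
A and B

Examining each function:
  A. 17 is O(1)
  B. 100 is O(1)
  C. 3n² is O(n²)

Functions A and B both have the same complexity class.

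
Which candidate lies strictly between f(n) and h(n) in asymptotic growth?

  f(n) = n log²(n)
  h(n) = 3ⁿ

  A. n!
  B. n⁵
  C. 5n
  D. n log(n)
B

We need g(n) with n log²(n) = o(g(n)) and g(n) = o(3ⁿ), i.e. O(n log² n) ≺ g ≺ O(3ⁿ).
Check each option:
  A. n! — O(n!) does not grow strictly slower than h(n)
  B. n⁵ — O(n⁵) is strictly between O(n log² n) and O(3ⁿ) ✓
  C. 5n — O(n) does not grow strictly faster than f(n)
  D. n log(n) — O(n log n) does not grow strictly faster than f(n)

Only option B (n⁵) lies strictly between.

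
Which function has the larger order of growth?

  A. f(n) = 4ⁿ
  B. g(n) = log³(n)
A

f(n) = 4ⁿ is O(4ⁿ), while g(n) = log³(n) is O(log³ n).
Since O(4ⁿ) grows faster than O(log³ n), f(n) dominates.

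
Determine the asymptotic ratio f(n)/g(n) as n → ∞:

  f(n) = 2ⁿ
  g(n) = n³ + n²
∞

Since 2ⁿ (O(2ⁿ)) grows faster than n³ + n² (O(n³)),
the ratio f(n)/g(n) → ∞ as n → ∞.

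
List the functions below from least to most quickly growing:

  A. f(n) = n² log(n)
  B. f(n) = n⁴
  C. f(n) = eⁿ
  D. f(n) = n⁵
A < B < D < C

Comparing growth rates:
A = n² log(n) is O(n² log n)
B = n⁴ is O(n⁴)
D = n⁵ is O(n⁵)
C = eⁿ is O(eⁿ)

Therefore, the order from slowest to fastest is: A < B < D < C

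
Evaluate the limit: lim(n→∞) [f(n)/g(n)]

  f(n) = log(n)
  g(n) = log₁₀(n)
log(10)

Since log(n) and log₁₀(n) have the same growth rate (O(log n)),
the ratio converges to a constant: log(10).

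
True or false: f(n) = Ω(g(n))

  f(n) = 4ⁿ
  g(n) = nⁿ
False

f(n) = 4ⁿ is O(4ⁿ), and g(n) = nⁿ is O(nⁿ).
Since O(4ⁿ) grows slower than O(nⁿ), f(n) = Ω(g(n)) is false.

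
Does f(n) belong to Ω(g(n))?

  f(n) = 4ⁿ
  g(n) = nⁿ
False

f(n) = 4ⁿ is O(4ⁿ), and g(n) = nⁿ is O(nⁿ).
Since O(4ⁿ) grows slower than O(nⁿ), f(n) = Ω(g(n)) is false.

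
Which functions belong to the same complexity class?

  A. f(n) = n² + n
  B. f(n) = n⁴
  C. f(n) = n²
A and C

Examining each function:
  A. n² + n is O(n²)
  B. n⁴ is O(n⁴)
  C. n² is O(n²)

Functions A and C both have the same complexity class.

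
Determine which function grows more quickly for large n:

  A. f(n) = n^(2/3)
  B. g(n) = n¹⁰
B

f(n) = n^(2/3) is O(n^(2/3)), while g(n) = n¹⁰ is O(n¹⁰).
Since O(n¹⁰) grows faster than O(n^(2/3)), g(n) dominates.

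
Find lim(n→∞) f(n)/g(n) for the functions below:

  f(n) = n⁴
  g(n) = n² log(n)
∞

Since n⁴ (O(n⁴)) grows faster than n² log(n) (O(n² log n)),
the ratio f(n)/g(n) → ∞ as n → ∞.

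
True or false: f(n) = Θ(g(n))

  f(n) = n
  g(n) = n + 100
True

f(n) = n and g(n) = n + 100 are both O(n).
Since they have the same asymptotic growth rate, f(n) = Θ(g(n)) is true.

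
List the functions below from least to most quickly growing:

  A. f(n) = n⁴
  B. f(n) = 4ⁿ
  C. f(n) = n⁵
A < C < B

Comparing growth rates:
A = n⁴ is O(n⁴)
C = n⁵ is O(n⁵)
B = 4ⁿ is O(4ⁿ)

Therefore, the order from slowest to fastest is: A < C < B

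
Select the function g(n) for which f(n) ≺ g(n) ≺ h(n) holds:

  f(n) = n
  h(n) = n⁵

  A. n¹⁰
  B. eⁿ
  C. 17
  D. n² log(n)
D

We need g(n) with n = o(g(n)) and g(n) = o(n⁵), i.e. O(n) ≺ g ≺ O(n⁵).
Check each option:
  A. n¹⁰ — O(n¹⁰) does not grow strictly slower than h(n)
  B. eⁿ — O(eⁿ) does not grow strictly slower than h(n)
  C. 17 — O(1) does not grow strictly faster than f(n)
  D. n² log(n) — O(n² log n) is strictly between O(n) and O(n⁵) ✓

Only option D (n² log(n)) lies strictly between.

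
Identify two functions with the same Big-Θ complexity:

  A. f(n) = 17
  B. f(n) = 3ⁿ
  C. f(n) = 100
A and C

Examining each function:
  A. 17 is O(1)
  B. 3ⁿ is O(3ⁿ)
  C. 100 is O(1)

Functions A and C both have the same complexity class.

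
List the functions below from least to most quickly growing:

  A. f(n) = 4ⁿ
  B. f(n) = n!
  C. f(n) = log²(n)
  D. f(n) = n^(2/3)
C < D < A < B

Comparing growth rates:
C = log²(n) is O(log² n)
D = n^(2/3) is O(n^(2/3))
A = 4ⁿ is O(4ⁿ)
B = n! is O(n!)

Therefore, the order from slowest to fastest is: C < D < A < B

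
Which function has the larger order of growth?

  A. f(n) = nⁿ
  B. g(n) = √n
A

f(n) = nⁿ is O(nⁿ), while g(n) = √n is O(√n).
Since O(nⁿ) grows faster than O(√n), f(n) dominates.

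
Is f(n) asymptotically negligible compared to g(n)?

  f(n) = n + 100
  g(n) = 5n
False

f(n) = n + 100 is O(n), and g(n) = 5n is O(n).
Since they have the same growth rate, f(n) = o(g(n)) is false.
(f = o(g) requires f to grow strictly slower, not equal.)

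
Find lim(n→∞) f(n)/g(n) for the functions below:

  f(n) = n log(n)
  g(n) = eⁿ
0

Since n log(n) (O(n log n)) grows slower than eⁿ (O(eⁿ)),
the ratio f(n)/g(n) → 0 as n → ∞.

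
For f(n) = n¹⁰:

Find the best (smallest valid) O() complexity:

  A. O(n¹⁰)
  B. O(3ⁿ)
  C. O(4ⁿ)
A

f(n) = n¹⁰ is O(n¹⁰).
All listed options are valid Big-O bounds (upper bounds),
but O(n¹⁰) is the tightest (smallest valid bound).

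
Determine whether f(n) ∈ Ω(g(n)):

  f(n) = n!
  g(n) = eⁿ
True

f(n) = n! is O(n!), and g(n) = eⁿ is O(eⁿ).
Since O(n!) grows at least as fast as O(eⁿ), f(n) = Ω(g(n)) is true.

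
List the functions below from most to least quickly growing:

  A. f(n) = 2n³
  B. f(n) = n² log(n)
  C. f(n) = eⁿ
C > A > B

Comparing growth rates:
C = eⁿ is O(eⁿ)
A = 2n³ is O(n³)
B = n² log(n) is O(n² log n)

Therefore, the order from fastest to slowest is: C > A > B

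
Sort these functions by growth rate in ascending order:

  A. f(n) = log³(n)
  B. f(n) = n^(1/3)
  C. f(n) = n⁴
A < B < C

Comparing growth rates:
A = log³(n) is O(log³ n)
B = n^(1/3) is O(n^(1/3))
C = n⁴ is O(n⁴)

Therefore, the order from slowest to fastest is: A < B < C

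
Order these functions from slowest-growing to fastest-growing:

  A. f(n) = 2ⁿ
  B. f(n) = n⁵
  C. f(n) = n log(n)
C < B < A

Comparing growth rates:
C = n log(n) is O(n log n)
B = n⁵ is O(n⁵)
A = 2ⁿ is O(2ⁿ)

Therefore, the order from slowest to fastest is: C < B < A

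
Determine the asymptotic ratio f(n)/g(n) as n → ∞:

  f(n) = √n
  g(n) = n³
0

Since √n (O(√n)) grows slower than n³ (O(n³)),
the ratio f(n)/g(n) → 0 as n → ∞.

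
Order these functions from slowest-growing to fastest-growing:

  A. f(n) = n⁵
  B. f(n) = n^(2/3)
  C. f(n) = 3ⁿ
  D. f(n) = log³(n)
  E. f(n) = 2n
D < B < E < A < C

Comparing growth rates:
D = log³(n) is O(log³ n)
B = n^(2/3) is O(n^(2/3))
E = 2n is O(n)
A = n⁵ is O(n⁵)
C = 3ⁿ is O(3ⁿ)

Therefore, the order from slowest to fastest is: D < B < E < A < C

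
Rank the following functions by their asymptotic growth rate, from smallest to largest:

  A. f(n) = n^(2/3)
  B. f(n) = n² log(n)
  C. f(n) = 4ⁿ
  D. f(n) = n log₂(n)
A < D < B < C

Comparing growth rates:
A = n^(2/3) is O(n^(2/3))
D = n log₂(n) is O(n log n)
B = n² log(n) is O(n² log n)
C = 4ⁿ is O(4ⁿ)

Therefore, the order from slowest to fastest is: A < D < B < C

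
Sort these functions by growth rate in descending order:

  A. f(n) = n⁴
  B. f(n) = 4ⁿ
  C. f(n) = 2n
B > A > C

Comparing growth rates:
B = 4ⁿ is O(4ⁿ)
A = n⁴ is O(n⁴)
C = 2n is O(n)

Therefore, the order from fastest to slowest is: B > A > C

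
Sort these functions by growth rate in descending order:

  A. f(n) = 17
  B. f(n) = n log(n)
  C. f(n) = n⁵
C > B > A

Comparing growth rates:
C = n⁵ is O(n⁵)
B = n log(n) is O(n log n)
A = 17 is O(1)

Therefore, the order from fastest to slowest is: C > B > A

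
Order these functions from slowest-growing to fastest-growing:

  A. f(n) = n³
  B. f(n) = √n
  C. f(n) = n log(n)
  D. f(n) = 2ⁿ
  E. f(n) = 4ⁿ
B < C < A < D < E

Comparing growth rates:
B = √n is O(√n)
C = n log(n) is O(n log n)
A = n³ is O(n³)
D = 2ⁿ is O(2ⁿ)
E = 4ⁿ is O(4ⁿ)

Therefore, the order from slowest to fastest is: B < C < A < D < E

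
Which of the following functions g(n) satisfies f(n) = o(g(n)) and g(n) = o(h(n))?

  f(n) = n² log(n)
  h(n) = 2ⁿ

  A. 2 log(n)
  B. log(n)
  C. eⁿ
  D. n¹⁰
D

We need g(n) with n² log(n) = o(g(n)) and g(n) = o(2ⁿ), i.e. O(n² log n) ≺ g ≺ O(2ⁿ).
Check each option:
  A. 2 log(n) — O(log n) does not grow strictly faster than f(n)
  B. log(n) — O(log n) does not grow strictly faster than f(n)
  C. eⁿ — O(eⁿ) does not grow strictly slower than h(n)
  D. n¹⁰ — O(n¹⁰) is strictly between O(n² log n) and O(2ⁿ) ✓

Only option D (n¹⁰) lies strictly between.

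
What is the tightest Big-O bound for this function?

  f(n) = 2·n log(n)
O(n log n)

The dominant term in 2·n log(n) is 2·n log(n), which is Θ(n log n).
Constants are absorbed, so the tightest bound is O(n log n).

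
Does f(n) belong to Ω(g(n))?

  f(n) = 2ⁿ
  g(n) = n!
False

f(n) = 2ⁿ is O(2ⁿ), and g(n) = n! is O(n!).
Since O(2ⁿ) grows slower than O(n!), f(n) = Ω(g(n)) is false.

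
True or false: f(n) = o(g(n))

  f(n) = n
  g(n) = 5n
False

f(n) = n is O(n), and g(n) = 5n is O(n).
Since they have the same growth rate, f(n) = o(g(n)) is false.
(f = o(g) requires f to grow strictly slower, not equal.)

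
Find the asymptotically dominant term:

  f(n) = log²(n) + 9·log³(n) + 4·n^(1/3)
4·n^(1/3)

Looking at each term:
  - log²(n) is O(log² n)
  - 9·log³(n) is O(log³ n)
  - 4·n^(1/3) is O(n^(1/3))

The term 4·n^(1/3) (O(n^(1/3))) grows fastest and dominates all others.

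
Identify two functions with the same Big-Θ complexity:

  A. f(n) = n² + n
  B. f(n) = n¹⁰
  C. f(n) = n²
A and C

Examining each function:
  A. n² + n is O(n²)
  B. n¹⁰ is O(n¹⁰)
  C. n² is O(n²)

Functions A and C both have the same complexity class.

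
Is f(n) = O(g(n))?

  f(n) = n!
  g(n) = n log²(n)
False

f(n) = n! is O(n!), and g(n) = n log²(n) is O(n log² n).
Since O(n!) grows faster than O(n log² n), f(n) = O(g(n)) is false.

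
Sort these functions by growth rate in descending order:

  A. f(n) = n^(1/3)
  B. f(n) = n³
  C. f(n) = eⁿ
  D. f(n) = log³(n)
C > B > A > D

Comparing growth rates:
C = eⁿ is O(eⁿ)
B = n³ is O(n³)
A = n^(1/3) is O(n^(1/3))
D = log³(n) is O(log³ n)

Therefore, the order from fastest to slowest is: C > B > A > D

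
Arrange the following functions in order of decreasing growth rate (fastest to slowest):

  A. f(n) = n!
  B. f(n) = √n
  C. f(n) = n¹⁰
A > C > B

Comparing growth rates:
A = n! is O(n!)
C = n¹⁰ is O(n¹⁰)
B = √n is O(√n)

Therefore, the order from fastest to slowest is: A > C > B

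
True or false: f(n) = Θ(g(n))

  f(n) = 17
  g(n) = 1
True

f(n) = 17 and g(n) = 1 are both O(1).
Since they have the same asymptotic growth rate, f(n) = Θ(g(n)) is true.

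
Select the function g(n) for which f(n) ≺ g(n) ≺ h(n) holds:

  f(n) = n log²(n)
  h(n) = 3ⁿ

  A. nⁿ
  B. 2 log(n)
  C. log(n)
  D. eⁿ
D

We need g(n) with n log²(n) = o(g(n)) and g(n) = o(3ⁿ), i.e. O(n log² n) ≺ g ≺ O(3ⁿ).
Check each option:
  A. nⁿ — O(nⁿ) does not grow strictly slower than h(n)
  B. 2 log(n) — O(log n) does not grow strictly faster than f(n)
  C. log(n) — O(log n) does not grow strictly faster than f(n)
  D. eⁿ — O(eⁿ) is strictly between O(n log² n) and O(3ⁿ) ✓

Only option D (eⁿ) lies strictly between.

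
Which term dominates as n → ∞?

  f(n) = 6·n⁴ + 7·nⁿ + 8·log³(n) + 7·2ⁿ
7·nⁿ

Looking at each term:
  - 6·n⁴ is O(n⁴)
  - 7·nⁿ is O(nⁿ)
  - 8·log³(n) is O(log³ n)
  - 7·2ⁿ is O(2ⁿ)

The term 7·nⁿ (O(nⁿ)) grows fastest and dominates all others.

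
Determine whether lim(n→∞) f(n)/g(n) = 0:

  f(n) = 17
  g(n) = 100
False

f(n) = 17 is O(1), and g(n) = 100 is O(1).
Since they have the same growth rate, f(n) = o(g(n)) is false.
(f = o(g) requires f to grow strictly slower, not equal.)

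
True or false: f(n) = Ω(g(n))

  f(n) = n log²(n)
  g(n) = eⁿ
False

f(n) = n log²(n) is O(n log² n), and g(n) = eⁿ is O(eⁿ).
Since O(n log² n) grows slower than O(eⁿ), f(n) = Ω(g(n)) is false.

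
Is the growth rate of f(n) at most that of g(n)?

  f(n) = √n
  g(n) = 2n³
True

f(n) = √n is O(√n), and g(n) = 2n³ is O(n³).
Since O(√n) ⊆ O(n³) (f grows no faster than g), f(n) = O(g(n)) is true.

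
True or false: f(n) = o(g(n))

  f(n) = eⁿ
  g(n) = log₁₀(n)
False

f(n) = eⁿ is O(eⁿ), and g(n) = log₁₀(n) is O(log n).
Since O(eⁿ) grows faster than or equal to O(log n), f(n) = o(g(n)) is false.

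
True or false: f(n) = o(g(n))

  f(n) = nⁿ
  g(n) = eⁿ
False

f(n) = nⁿ is O(nⁿ), and g(n) = eⁿ is O(eⁿ).
Since O(nⁿ) grows faster than or equal to O(eⁿ), f(n) = o(g(n)) is false.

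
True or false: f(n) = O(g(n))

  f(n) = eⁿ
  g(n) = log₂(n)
False

f(n) = eⁿ is O(eⁿ), and g(n) = log₂(n) is O(log n).
Since O(eⁿ) grows faster than O(log n), f(n) = O(g(n)) is false.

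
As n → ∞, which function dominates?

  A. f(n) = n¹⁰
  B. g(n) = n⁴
A

f(n) = n¹⁰ is O(n¹⁰), while g(n) = n⁴ is O(n⁴).
Since O(n¹⁰) grows faster than O(n⁴), f(n) dominates.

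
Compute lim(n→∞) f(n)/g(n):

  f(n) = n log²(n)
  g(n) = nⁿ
0

Since n log²(n) (O(n log² n)) grows slower than nⁿ (O(nⁿ)),
the ratio f(n)/g(n) → 0 as n → ∞.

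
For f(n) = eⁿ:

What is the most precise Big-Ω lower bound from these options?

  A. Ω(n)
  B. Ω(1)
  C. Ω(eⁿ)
C

f(n) = eⁿ is Ω(eⁿ).
All listed options are valid Big-Ω bounds (lower bounds),
but Ω(eⁿ) is the tightest (largest valid bound).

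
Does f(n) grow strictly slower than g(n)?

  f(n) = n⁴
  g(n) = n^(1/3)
False

f(n) = n⁴ is O(n⁴), and g(n) = n^(1/3) is O(n^(1/3)).
Since O(n⁴) grows faster than or equal to O(n^(1/3)), f(n) = o(g(n)) is false.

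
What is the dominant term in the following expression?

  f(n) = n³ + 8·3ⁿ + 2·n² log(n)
8·3ⁿ

Looking at each term:
  - n³ is O(n³)
  - 8·3ⁿ is O(3ⁿ)
  - 2·n² log(n) is O(n² log n)

The term 8·3ⁿ (O(3ⁿ)) grows fastest and dominates all others.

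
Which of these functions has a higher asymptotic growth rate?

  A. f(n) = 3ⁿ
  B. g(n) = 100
A

f(n) = 3ⁿ is O(3ⁿ), while g(n) = 100 is O(1).
Since O(3ⁿ) grows faster than O(1), f(n) dominates.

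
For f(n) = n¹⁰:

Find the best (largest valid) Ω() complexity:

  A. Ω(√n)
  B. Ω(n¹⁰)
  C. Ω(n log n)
B

f(n) = n¹⁰ is Ω(n¹⁰).
All listed options are valid Big-Ω bounds (lower bounds),
but Ω(n¹⁰) is the tightest (largest valid bound).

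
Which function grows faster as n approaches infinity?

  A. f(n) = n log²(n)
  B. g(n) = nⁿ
B

f(n) = n log²(n) is O(n log² n), while g(n) = nⁿ is O(nⁿ).
Since O(nⁿ) grows faster than O(n log² n), g(n) dominates.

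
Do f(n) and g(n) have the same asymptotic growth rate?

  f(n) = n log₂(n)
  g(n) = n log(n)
True

f(n) = n log₂(n) and g(n) = n log(n) are both O(n log n).
Since they have the same asymptotic growth rate, f(n) = Θ(g(n)) is true.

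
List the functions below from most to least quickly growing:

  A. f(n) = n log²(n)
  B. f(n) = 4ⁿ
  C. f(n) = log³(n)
B > A > C

Comparing growth rates:
B = 4ⁿ is O(4ⁿ)
A = n log²(n) is O(n log² n)
C = log³(n) is O(log³ n)

Therefore, the order from fastest to slowest is: B > A > C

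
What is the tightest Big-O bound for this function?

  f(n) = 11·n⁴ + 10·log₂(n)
O(n⁴)

The dominant term in 11·n⁴ + 10·log₂(n) is 11·n⁴, which is Θ(n⁴).
Lower-order terms (10·log₂(n)) are asymptotically negligible.
Constants are absorbed, so the tightest bound is O(n⁴).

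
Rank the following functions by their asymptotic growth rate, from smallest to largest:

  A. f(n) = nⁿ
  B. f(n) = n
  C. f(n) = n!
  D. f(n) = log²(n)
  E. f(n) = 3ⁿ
D < B < E < C < A

Comparing growth rates:
D = log²(n) is O(log² n)
B = n is O(n)
E = 3ⁿ is O(3ⁿ)
C = n! is O(n!)
A = nⁿ is O(nⁿ)

Therefore, the order from slowest to fastest is: D < B < E < C < A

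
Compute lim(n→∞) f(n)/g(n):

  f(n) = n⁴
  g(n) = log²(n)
∞

Since n⁴ (O(n⁴)) grows faster than log²(n) (O(log² n)),
the ratio f(n)/g(n) → ∞ as n → ∞.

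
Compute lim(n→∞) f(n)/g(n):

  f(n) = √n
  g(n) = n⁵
0

Since √n (O(√n)) grows slower than n⁵ (O(n⁵)),
the ratio f(n)/g(n) → 0 as n → ∞.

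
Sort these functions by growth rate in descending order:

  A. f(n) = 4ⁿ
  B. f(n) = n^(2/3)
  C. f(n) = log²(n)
A > B > C

Comparing growth rates:
A = 4ⁿ is O(4ⁿ)
B = n^(2/3) is O(n^(2/3))
C = log²(n) is O(log² n)

Therefore, the order from fastest to slowest is: A > B > C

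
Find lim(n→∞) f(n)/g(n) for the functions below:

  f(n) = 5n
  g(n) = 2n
5/2

Since 5n and 2n have the same growth rate (O(n)),
the ratio converges to a constant: 5/2.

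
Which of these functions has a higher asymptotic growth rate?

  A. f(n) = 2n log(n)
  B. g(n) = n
A

f(n) = 2n log(n) is O(n log n), while g(n) = n is O(n).
Since O(n log n) grows faster than O(n), f(n) dominates.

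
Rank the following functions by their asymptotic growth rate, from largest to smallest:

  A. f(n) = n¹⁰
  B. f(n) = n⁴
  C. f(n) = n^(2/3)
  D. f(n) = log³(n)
A > B > C > D

Comparing growth rates:
A = n¹⁰ is O(n¹⁰)
B = n⁴ is O(n⁴)
C = n^(2/3) is O(n^(2/3))
D = log³(n) is O(log³ n)

Therefore, the order from fastest to slowest is: A > B > C > D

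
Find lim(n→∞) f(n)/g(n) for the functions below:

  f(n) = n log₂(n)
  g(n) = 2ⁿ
0

Since n log₂(n) (O(n log n)) grows slower than 2ⁿ (O(2ⁿ)),
the ratio f(n)/g(n) → 0 as n → ∞.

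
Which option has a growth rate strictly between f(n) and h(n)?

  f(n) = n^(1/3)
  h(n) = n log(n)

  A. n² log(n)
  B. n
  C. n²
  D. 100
B

We need g(n) with n^(1/3) = o(g(n)) and g(n) = o(n log(n)), i.e. O(n^(1/3)) ≺ g ≺ O(n log n).
Check each option:
  A. n² log(n) — O(n² log n) does not grow strictly slower than h(n)
  B. n — O(n) is strictly between O(n^(1/3)) and O(n log n) ✓
  C. n² — O(n²) does not grow strictly slower than h(n)
  D. 100 — O(1) does not grow strictly faster than f(n)

Only option B (n) lies strictly between.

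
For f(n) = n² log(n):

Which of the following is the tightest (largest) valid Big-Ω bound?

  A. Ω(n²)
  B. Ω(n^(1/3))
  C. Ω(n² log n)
C

f(n) = n² log(n) is Ω(n² log n).
All listed options are valid Big-Ω bounds (lower bounds),
but Ω(n² log n) is the tightest (largest valid bound).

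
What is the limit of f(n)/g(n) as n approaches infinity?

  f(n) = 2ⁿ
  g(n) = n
∞

Since 2ⁿ (O(2ⁿ)) grows faster than n (O(n)),
the ratio f(n)/g(n) → ∞ as n → ∞.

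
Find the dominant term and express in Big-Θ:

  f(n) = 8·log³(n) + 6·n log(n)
Θ(n log n)

Order the terms by growth rate: 8·log³(n) ≺ 6·n log(n).
The fastest-growing term 6·n log(n) dominates as n → ∞; dropping its constant factor gives Θ(n log n).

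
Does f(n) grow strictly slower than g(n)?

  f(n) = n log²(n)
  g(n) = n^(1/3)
False

f(n) = n log²(n) is O(n log² n), and g(n) = n^(1/3) is O(n^(1/3)).
Since O(n log² n) grows faster than or equal to O(n^(1/3)), f(n) = o(g(n)) is false.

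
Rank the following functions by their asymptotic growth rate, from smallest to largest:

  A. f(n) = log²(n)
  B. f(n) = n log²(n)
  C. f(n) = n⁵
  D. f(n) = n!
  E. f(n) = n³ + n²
A < B < E < C < D

Comparing growth rates:
A = log²(n) is O(log² n)
B = n log²(n) is O(n log² n)
E = n³ + n² is O(n³)
C = n⁵ is O(n⁵)
D = n! is O(n!)

Therefore, the order from slowest to fastest is: A < B < E < C < D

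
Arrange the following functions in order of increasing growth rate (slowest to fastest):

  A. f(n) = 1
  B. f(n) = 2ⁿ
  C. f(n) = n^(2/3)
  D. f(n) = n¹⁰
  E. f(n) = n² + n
A < C < E < D < B

Comparing growth rates:
A = 1 is O(1)
C = n^(2/3) is O(n^(2/3))
E = n² + n is O(n²)
D = n¹⁰ is O(n¹⁰)
B = 2ⁿ is O(2ⁿ)

Therefore, the order from slowest to fastest is: A < C < E < D < B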